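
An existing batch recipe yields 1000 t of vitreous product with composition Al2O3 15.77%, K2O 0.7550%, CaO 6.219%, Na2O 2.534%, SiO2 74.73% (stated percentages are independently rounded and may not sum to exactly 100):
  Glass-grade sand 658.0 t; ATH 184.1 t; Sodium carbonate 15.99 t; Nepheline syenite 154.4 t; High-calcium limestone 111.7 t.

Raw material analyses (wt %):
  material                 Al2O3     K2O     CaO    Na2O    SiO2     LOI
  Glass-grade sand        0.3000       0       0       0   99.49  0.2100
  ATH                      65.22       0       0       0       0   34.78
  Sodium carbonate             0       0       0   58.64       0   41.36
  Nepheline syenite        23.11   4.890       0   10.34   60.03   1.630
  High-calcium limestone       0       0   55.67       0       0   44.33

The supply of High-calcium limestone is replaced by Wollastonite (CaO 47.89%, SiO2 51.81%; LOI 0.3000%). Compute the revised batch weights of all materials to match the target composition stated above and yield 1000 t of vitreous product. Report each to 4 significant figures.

Intermediates appear rounded to four significant figures at each printed step; each numeric step keeps full float precision all the way through; every reported value is rounded exactly once. The derived quantities are carried at full precision (the five compositions, ignition loss, glass mass, the totals, the yield) using the weight values on 1000 t of glass as they appear in the problem or answer text.
Oxide mass targets, per 1000 t vitreous product:
  Al2O3: 15.77% × 1000 = 157.7 t
  K2O: 0.7550% × 1000 = 7.550 t
  CaO: 6.219% × 1000 = 62.19 t
  Na2O: 2.534% × 1000 = 25.34 t
  SiO2: 74.73% × 1000 = 747.3 t
Verifying the oxide balance with the batch weights as given, against the basis in use (sums match the target masses inside rounding margins):
  Al2O3: 590.3·0.003000 + 184.4·0.6522 + 154.4·0.2311 = 157.7 t (target 157.7 t)
  K2O: 154.4·0.04890 = 7.550 t (target 7.550 t)
  CaO: 129.9·0.4789 = 62.21 t (target 62.19 t)
  Na2O: 15.99·0.5864 + 154.4·0.1034 = 25.34 t (target 25.34 t)
  SiO2: 590.3·0.9949 + 154.4·0.6003 + 129.9·0.5181 = 747.3 t (target 747.3 t)
Glass-mass closure: Σ batch − LOI loss = 1000 t (the Σ of target masses is 1000 t; basis as stated: 1000 t — any gap is answer rounding).
Batch grand total — Σ batch = 1075 t; loss to ignition Σ batch·LOI = 74.89 t; yield: glass divided by total = 93.03%.

Revised batch per 1000 t vitreous product:
  Glass-grade sand: 590.3 t
  ATH: 184.4 t
  Sodium carbonate: 15.99 t
  Nepheline syenite: 154.4 t
  Wollastonite: 129.9 t
Total batch = 1075 t; LOI loss = 74.89 t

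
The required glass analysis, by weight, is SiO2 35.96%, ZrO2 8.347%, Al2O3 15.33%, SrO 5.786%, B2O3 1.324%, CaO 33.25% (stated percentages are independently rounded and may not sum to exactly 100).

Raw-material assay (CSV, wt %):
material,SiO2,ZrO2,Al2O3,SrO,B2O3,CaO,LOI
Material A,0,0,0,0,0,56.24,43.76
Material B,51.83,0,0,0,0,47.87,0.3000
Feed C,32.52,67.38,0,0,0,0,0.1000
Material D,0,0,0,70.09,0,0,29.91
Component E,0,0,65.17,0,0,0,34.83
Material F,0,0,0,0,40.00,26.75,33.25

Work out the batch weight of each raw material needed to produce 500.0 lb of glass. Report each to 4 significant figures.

Rounding to 4 significant figures governs each intermediate as shown. All arithmetic holds exact precision in every operation; each reported number takes a single rounding — derived quantities are recomputed from the batch weights on 500.0 lb of glass at exact precision (six oxide percentages, glass mass, yield, totals, LOI), as they appear in the problem or the answer.
Per-oxide target masses for 500.0 lb glass:
  SiO2: 35.96% × 500.0 = 179.8 lb
  ZrO2: 8.347% × 500.0 = 41.74 lb
  Al2O3: 15.33% × 500.0 = 76.65 lb
  SrO: 5.786% × 500.0 = 28.93 lb
  B2O3: 1.324% × 500.0 = 6.620 lb
  CaO: 33.25% × 500.0 = 166.2 lb
Balance tally, oxide-wise, with the batch weights as given, per the basis as stated (each sum matches its target mass once rounding is allowed for):
  SiO2: 308.0·0.5183 + 61.94·0.3252 = 179.8 lb (target 179.8 lb)
  ZrO2: 61.94·0.6738 = 41.74 lb (target 41.74 lb)
  Al2O3: 117.6·0.6517 = 76.64 lb (target 76.65 lb)
  SrO: 41.28·0.7009 = 28.93 lb (target 28.93 lb)
  B2O3: 16.55·0.4000 = 6.620 lb (target 6.620 lb)
  CaO: 25.54·0.5624 + 308.0·0.4787 + 16.55·0.2675 = 166.2 lb (target 166.2 lb)
Consistency of the glass mass: net batch after ignition = 499.9 lb (the targets, summed, come to 500.0 lb; the stated basis being 500.0 lb — any gap is answer rounding).
Batch grand total — Σ batch = 570.9 lb; LOI loss = Σ batch·LOI = 70.97 lb; as yield: glass ÷ batch → 87.57%.

Batch per 500.0 lb glass:
  Material A: 25.54 lb
  Material B: 308.0 lb
  Feed C: 61.94 lb
  Material D: 41.28 lb
  Component E: 117.6 lb
  Material F: 16.55 lb
Total batch = 570.9 lb; LOI loss = 70.97 lb; yield = 87.57%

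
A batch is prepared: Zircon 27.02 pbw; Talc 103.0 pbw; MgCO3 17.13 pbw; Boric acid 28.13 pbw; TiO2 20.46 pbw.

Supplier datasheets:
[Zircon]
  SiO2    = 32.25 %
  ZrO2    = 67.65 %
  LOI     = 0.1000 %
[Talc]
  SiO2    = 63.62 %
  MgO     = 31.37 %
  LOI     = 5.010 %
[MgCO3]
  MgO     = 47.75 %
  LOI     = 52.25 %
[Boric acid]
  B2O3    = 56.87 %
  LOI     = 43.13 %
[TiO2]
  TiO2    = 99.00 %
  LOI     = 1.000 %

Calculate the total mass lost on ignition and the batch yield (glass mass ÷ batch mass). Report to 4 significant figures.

Mid-chain values are displayed rounded off to 4 significant figures when written out — the whole derivation keeps full float precision from first step to last — a single rounding produces every reported value — all derived quantities (totals, yield, five oxide percentages, ignition loss, glass mass) are carried from the weighed amounts per 169.3 pbw of glass in exact precision, as set out in the question or the answer.
Material-by-material LOI:
  Zircon: 27.02 × 0.001000 = 0.02702 pbw
  Talc: 103.0 × 0.05010 = 5.160 pbw
  MgCO3: 17.13 × 0.5225 = 8.950 pbw
  Boric acid: 28.13 × 0.4313 = 12.13 pbw
  TiO2: 20.46 × 0.01000 = 0.2046 pbw
Total LOI = 26.47 pbw
Glass = batch − LOI = 195.7 − 26.47 = 169.3 pbw

LOI loss = 26.47 pbw; glass = 169.3 pbw; yield = 86.47%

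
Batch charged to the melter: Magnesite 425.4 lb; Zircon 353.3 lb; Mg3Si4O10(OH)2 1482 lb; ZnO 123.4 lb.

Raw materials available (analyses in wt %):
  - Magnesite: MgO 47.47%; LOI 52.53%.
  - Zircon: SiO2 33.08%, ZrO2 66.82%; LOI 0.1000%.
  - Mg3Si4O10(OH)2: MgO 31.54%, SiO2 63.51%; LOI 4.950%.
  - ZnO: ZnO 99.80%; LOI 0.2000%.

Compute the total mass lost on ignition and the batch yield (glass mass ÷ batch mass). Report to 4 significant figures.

Values along the way are printed with 4-significant-digit rounding at each printed step. All arithmetic carries full float precision at each step. Exactly one rounding lands on every reported number — all derived quantities are rebuilt at exact precision (net glass mass, four oxide percentages, LOI, the totals, the yield) starting from the weights for 2087 lb of glass as they appear in either problem or answer.
LOI of each material in turn:
  Magnesite: 425.4 × 0.5253 = 223.5 lb
  Zircon: 353.3 × 0.001000 = 0.3533 lb
  Mg3Si4O10(OH)2: 1482 × 0.04950 = 73.36 lb
  ZnO: 123.4 × 0.002000 = 0.2468 lb
Total LOI = 297.4 lb
Glass = batch − LOI = 2384 − 297.4 = 2087 lb

LOI loss = 297.4 lb; glass = 2087 lb; yield = 87.52%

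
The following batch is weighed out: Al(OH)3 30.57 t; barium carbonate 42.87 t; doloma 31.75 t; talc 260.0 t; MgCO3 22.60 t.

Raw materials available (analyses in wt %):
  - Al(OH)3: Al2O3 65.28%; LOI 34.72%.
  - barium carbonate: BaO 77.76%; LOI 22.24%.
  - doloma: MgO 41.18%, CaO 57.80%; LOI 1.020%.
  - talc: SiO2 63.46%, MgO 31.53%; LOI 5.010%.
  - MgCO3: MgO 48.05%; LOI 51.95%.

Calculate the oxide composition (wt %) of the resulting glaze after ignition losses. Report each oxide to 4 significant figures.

The intermediate values are printed, rounded to four significant figures, in the working — all arithmetic maintains full float precision end to end; every reported value is rounded only once — all derived quantities are rebuilt from the batch weights at 342.6 t of glass at full precision (totals, glass mass, yield, the five compositions, LOI), exactly as printed in the problem or the answer.
Per-oxide mass from batch:
  Al2O3: 30.57·0.6528 = 19.96 t
  BaO: 42.87·0.7776 = 33.34 t
  SiO2: 260.0·0.6346 = 165.0 t
  MgO: 31.75·0.4118 + 260.0·0.3153 + 22.60·0.4805 = 105.9 t
  CaO: 31.75·0.5780 = 18.35 t
LOI: 30.57·0.3472 + 42.87·0.2224 + 31.75·0.01020 + 260.0·0.05010 + 22.60·0.5195 = 45.24 t
The glass mass, total less LOI, = 387.8 − 45.24 = 342.6 t (consistent with Σ oxide mass)
percent share: oxide ÷ glass, ×100

Glass mass = 342.6 t (batch 387.8 − LOI 45.24).
Composition: Al2O3 5.826%, BaO 9.732%, SiO2 48.17%, MgO 30.92%, CaO 5.357%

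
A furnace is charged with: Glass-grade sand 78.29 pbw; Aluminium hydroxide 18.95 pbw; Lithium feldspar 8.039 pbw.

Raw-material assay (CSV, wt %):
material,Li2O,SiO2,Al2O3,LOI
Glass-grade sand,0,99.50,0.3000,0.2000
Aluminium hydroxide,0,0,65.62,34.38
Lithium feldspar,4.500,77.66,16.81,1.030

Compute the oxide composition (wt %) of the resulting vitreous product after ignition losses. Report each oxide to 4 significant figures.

Glass mass = 98.52 pbw (batch 105.3 − LOI 6.754).
Composition: Li2O 0.3672%, SiO2 85.40%, Al2O3 14.23%

Mid-chain values are shown rounded to 4 significant figures as written — every computation carries exact precision at all times. Each reported figure is rounded a single time. The derived quantities (LOI, the totals, the three compositions, the yield, net glass mass) are rebuilt at exact precision from the weighed amounts per 98.52 pbw of glass, as quoted within either problem or answer.
What the batch supplies per oxide:
  Li2O: 8.039·0.04500 = 0.3618 pbw
  SiO2: 78.29·0.9950 + 8.039·0.7766 = 84.14 pbw
  Al2O3: 78.29·0.003000 + 18.95·0.6562 + 8.039·0.1681 = 14.02 pbw
LOI: 78.29·0.002000 + 18.95·0.3438 + 8.039·0.01030 = 6.754 pbw
Resulting glass, batch − LOI: 105.3 − 6.754 = 98.52 pbw (= the summed oxide contributions)
oxide / glass × 100 gives the wt %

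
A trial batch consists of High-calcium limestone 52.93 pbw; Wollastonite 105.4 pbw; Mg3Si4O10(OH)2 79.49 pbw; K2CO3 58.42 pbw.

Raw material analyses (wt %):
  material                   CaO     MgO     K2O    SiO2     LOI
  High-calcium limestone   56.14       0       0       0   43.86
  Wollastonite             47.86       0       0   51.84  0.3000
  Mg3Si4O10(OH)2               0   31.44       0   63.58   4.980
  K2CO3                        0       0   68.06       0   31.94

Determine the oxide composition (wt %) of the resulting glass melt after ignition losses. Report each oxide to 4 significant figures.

Glass mass = 250.1 pbw (batch 296.2 − LOI 46.15).
Composition: CaO 32.05%, MgO 9.993%, K2O 15.90%, SiO2 42.06%

Working values are displayed, rounded to four significant figures, in the working — all internal work runs at full precision all the way through; every reported value includes exactly one rounding — derived quantities, including glass mass, LOI, the four compositions, the yield, totals, are re-derived using the weight values per 250.1 pbw of glass at full float precision, exactly as printed in either problem or answer.
What the batch supplies per oxide:
  CaO: 52.93·0.5614 + 105.4·0.4786 = 80.16 pbw
  MgO: 79.49·0.3144 = 24.99 pbw
  K2O: 58.42·0.6806 = 39.76 pbw
  SiO2: 105.4·0.5184 + 79.49·0.6358 = 105.2 pbw
LOI: 52.93·0.4386 + 105.4·0.003000 + 79.49·0.04980 + 58.42·0.3194 = 46.15 pbw
The glass mass, total less LOI, = 296.2 − 46.15 = 250.1 pbw (= the summed oxide contributions)
wt % = 100 × oxide mass / glass mass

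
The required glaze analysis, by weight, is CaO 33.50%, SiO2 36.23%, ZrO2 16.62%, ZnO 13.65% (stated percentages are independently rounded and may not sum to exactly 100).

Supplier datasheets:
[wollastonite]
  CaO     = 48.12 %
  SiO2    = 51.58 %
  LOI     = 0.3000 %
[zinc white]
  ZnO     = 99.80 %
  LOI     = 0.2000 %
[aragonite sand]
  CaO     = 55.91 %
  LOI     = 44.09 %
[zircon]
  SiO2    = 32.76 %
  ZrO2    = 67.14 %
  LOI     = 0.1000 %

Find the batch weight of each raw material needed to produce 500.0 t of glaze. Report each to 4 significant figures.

Batch per 500.0 t glaze:
  wollastonite: 272.6 t
  zinc white: 68.39 t
  aragonite sand: 64.98 t
  zircon: 123.8 t
Total batch = 529.8 t; LOI loss = 29.73 t; yield = 94.39%

Values along the way are shown rounded to four significant digits; all internal work keeps exact precision from first step to last. Each reported figure is rounded once only — the derived quantities are recomputed at exact precision (glass mass, totals, the yield, the four compositions, LOI) starting from the weights for 500.0 t of glass exactly as shown in the question or the answer.
The oxide mass targets at 500.0 t glaze:
  CaO: 33.50% × 500.0 = 167.5 t
  SiO2: 36.23% × 500.0 = 181.2 t
  ZrO2: 16.62% × 500.0 = 83.10 t
  ZnO: 13.65% × 500.0 = 68.25 t
Per-oxide balance check with the batch weights as given, per the basis as stated (every target is met by its sum within answer rounding):
  CaO: 272.6·0.4812 + 64.98·0.5591 = 167.5 t (target 167.5 t)
  SiO2: 272.6·0.5158 + 123.8·0.3276 = 181.2 t (target 181.2 t)
  ZrO2: 123.8·0.6714 = 83.12 t (target 83.10 t)
  ZnO: 68.39·0.9980 = 68.25 t (target 68.25 t)
Glass-mass sanity pass: batch Σ − ignition loss = 500.0 t (the Σ of target masses is 500.0 t; stated basis 500.0 t — a pure rounding effect).
Total batch = Σ batch = 529.8 t; LOI removed, Σ of batch·LOI: 29.73 t; glass ÷ batch gives a yield of 94.39%.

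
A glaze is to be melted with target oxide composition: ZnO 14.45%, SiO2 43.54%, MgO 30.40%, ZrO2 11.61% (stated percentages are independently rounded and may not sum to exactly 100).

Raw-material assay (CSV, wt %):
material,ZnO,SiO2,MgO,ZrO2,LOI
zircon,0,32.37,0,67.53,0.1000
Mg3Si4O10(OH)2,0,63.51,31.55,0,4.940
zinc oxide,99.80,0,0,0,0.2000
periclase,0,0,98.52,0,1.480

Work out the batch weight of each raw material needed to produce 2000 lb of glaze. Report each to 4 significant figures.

Batch per 2000 lb glaze:
  zircon: 343.8 lb
  Mg3Si4O10(OH)2: 1196 lb
  zinc oxide: 289.6 lb
  periclase: 234.2 lb
Total batch = 2064 lb; LOI loss = 63.47 lb; yield = 96.92%

Working values are printed rounded to 4 significant figures as written — each numeric step keeps exact precision through every step; each reported result receives exactly one rounding — the derived quantities are carried at full precision (the totals, yield, net glass mass, ignition loss, four oxide percentages) from the batch weights on 2000 lb of glass, as quoted within either problem or answer.
Per-oxide target masses for 2000 lb glaze:
  ZnO: 14.45% × 2000 = 289.0 lb
  SiO2: 43.54% × 2000 = 870.8 lb
  MgO: 30.40% × 2000 = 608.0 lb
  ZrO2: 11.61% × 2000 = 232.2 lb
Verifying the oxide balance with the batch weights as given, against the basis in use (target by target, the sums agree within answer rounding):
  ZnO: 289.6·0.9980 = 289.0 lb (target 289.0 lb)
  SiO2: 343.8·0.3237 + 1196·0.6351 = 870.9 lb (target 870.8 lb)
  MgO: 1196·0.3155 + 234.2·0.9852 = 608.1 lb (target 608.0 lb)
  ZrO2: 343.8·0.6753 = 232.2 lb (target 232.2 lb)
Glass-mass sanity pass: batch total minus LOI = 2000 lb (oxide target masses add up to 2000 lb; basis as stated: 2000 lb — gaps are rounding artifacts).
Batch total: Σ batch = 2064 lb; LOI loss = Σ batch·LOI = 63.47 lb; the yield ratio, glass ÷ batch: 96.92%.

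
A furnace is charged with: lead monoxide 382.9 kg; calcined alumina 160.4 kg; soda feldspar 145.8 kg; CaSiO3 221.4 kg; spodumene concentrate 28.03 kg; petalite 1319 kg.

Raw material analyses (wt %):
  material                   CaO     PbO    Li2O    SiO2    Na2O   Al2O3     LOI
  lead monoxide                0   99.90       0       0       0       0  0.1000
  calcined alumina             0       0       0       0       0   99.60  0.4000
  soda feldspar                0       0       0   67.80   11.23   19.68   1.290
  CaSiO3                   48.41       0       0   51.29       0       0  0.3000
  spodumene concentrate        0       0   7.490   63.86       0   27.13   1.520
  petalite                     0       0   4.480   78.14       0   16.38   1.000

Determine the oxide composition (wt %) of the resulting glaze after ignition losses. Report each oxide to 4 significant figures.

Glass mass = 2240 kg (batch 2258 − LOI 17.19).
Composition: CaO 4.784%, PbO 17.07%, Li2O 2.731%, SiO2 56.28%, Na2O 0.7308%, Al2O3 18.39%

Mid-chain values are printed, with 4-significant-figure rounding, as written. The working math holds full float precision at every stage — each reported figure sees exactly one rounding — all derived quantities are carried in full precision (glass mass, the totals, six oxide percentages, the yield, ignition loss) starting from the weights on 2240 kg of glass, exactly as printed in the problem or answer text.
Delivered oxide masses:
  CaO: 221.4·0.4841 = 107.2 kg
  PbO: 382.9·0.9990 = 382.5 kg
  Li2O: 28.03·0.07490 + 1319·0.04480 = 61.19 kg
  SiO2: 145.8·0.6780 + 221.4·0.5129 + 28.03·0.6386 + 1319·0.7814 = 1261 kg
  Na2O: 145.8·0.1123 = 16.37 kg
  Al2O3: 160.4·0.9960 + 145.8·0.1968 + 28.03·0.2713 + 1319·0.1638 = 412.1 kg
LOI: 382.9·0.001000 + 160.4·0.004000 + 145.8·0.01290 + 221.4·0.003000 + 28.03·0.01520 + 1319·0.01000 = 17.19 kg
Glass mass = batch − LOI = 2258 − 17.19 = 2240 kg (= Σ oxide masses)
wt %: oxide over glass, times 100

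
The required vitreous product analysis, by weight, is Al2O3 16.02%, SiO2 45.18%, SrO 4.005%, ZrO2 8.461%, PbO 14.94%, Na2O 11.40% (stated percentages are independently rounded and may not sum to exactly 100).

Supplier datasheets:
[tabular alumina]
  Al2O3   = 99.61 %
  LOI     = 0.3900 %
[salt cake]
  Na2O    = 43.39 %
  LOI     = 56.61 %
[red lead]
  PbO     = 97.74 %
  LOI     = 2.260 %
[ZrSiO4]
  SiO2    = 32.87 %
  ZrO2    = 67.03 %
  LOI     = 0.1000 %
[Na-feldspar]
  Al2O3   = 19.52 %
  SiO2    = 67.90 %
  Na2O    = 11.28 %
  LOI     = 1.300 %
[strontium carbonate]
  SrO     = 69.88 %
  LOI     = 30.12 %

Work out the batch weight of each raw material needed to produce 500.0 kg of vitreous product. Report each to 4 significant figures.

All internal work runs at exact precision at all times; mid-chain values are printed with 4-significant-digit rounding when written out; every reported number undergoes a single rounding — all derived quantities are recomputed starting from the weights on 500.0 kg of glass at full precision (glass mass, yield, the six compositions, LOI, totals), exactly as shown in the problem or answer text.
The oxide mass targets at 500.0 kg vitreous product:
  Al2O3: 16.02% × 500.0 = 80.10 kg
  SiO2: 45.18% × 500.0 = 225.9 kg
  SrO: 4.005% × 500.0 = 20.02 kg
  ZrO2: 8.461% × 500.0 = 42.30 kg
  PbO: 14.94% × 500.0 = 74.70 kg
  Na2O: 11.40% × 500.0 = 57.00 kg
Verifying the oxide balance applying the batch weights above, against the basis in use (each sum matches its target mass exact up to rounding of places):
  Al2O3: 21.20·0.9961 + 302.1·0.1952 = 80.09 kg (target 80.10 kg)
  SiO2: 63.11·0.3287 + 302.1·0.6790 = 225.9 kg (target 225.9 kg)
  SrO: 28.66·0.6988 = 20.03 kg (target 20.02 kg)
  ZrO2: 63.11·0.6703 = 42.30 kg (target 42.30 kg)
  PbO: 76.43·0.9774 = 74.70 kg (target 74.70 kg)
  Na2O: 52.82·0.4339 + 302.1·0.1128 = 57.00 kg (target 57.00 kg)
Glass-mass bookkeeping: net batch after ignition = 500.0 kg (oxide target masses add up to 500.0 kg; with the basis standing at 500.0 kg — a pure rounding effect).
Whole-batch sum: Σ batch = 544.3 kg; ignition loss, Σ(batch × LOI) = 44.33 kg; as yield: glass ÷ batch → 91.86%.

Batch per 500.0 kg vitreous product:
  tabular alumina: 21.20 kg
  salt cake: 52.82 kg
  red lead: 76.43 kg
  ZrSiO4: 63.11 kg
  Na-feldspar: 302.1 kg
  strontium carbonate: 28.66 kg
Total batch = 544.3 kg; LOI loss = 44.33 kg; yield = 91.86%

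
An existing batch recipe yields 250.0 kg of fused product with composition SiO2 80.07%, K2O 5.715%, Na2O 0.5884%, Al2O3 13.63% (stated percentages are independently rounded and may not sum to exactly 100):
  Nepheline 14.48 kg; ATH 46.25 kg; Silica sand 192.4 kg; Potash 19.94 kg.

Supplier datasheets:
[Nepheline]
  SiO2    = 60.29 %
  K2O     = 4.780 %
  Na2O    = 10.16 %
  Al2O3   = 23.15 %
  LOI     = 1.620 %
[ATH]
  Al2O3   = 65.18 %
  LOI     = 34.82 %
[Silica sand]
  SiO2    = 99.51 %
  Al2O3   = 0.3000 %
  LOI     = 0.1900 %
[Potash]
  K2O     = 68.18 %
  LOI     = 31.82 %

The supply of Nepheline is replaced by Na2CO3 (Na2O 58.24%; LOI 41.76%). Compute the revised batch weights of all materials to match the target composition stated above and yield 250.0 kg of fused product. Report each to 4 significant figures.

Full float precision is carried at all times. Mid-chain values appear, rounded to 4 significant digits, in the working. Each reported result takes a single rounding; the derived quantities, including LOI, the yield, glass mass, four oxide percentages, totals, are re-derived starting from the weights on 250.0 kg of glass at exact precision, precisely as stated by question or answer.
Target masses of each oxide per 250.0 kg fused product:
  SiO2: 80.07% × 250.0 = 200.2 kg
  K2O: 5.715% × 250.0 = 14.29 kg
  Na2O: 0.5884% × 250.0 = 1.471 kg
  Al2O3: 13.63% × 250.0 = 34.08 kg
Checking each oxide sum from the weights as reported, per the basis as stated (every target is met by its sum exact up to rounding of places):
  SiO2: 201.2·0.9951 = 200.2 kg (target 200.2 kg)
  K2O: 20.96·0.6818 = 14.29 kg (target 14.29 kg)
  Na2O: 2.526·0.5824 = 1.471 kg (target 1.471 kg)
  Al2O3: 51.35·0.6518 + 201.2·0.003000 = 34.07 kg (target 34.08 kg)
Glass mass check: whole batch net of LOI = 250.0 kg (targets for the oxides total 250.0 kg; versus the stated basis of 250.0 kg — a pure rounding effect).
Batch total: Σ batch = 276.0 kg; ignition loss, Σ(batch × LOI) = 25.99 kg; the yield ratio, glass ÷ batch: 90.59%.

Revised batch per 250.0 kg fused product:
  Na2CO3: 2.526 kg
  ATH: 51.35 kg
  Silica sand: 201.2 kg
  Potash: 20.96 kg
Total batch = 276.0 kg; LOI loss = 25.99 kg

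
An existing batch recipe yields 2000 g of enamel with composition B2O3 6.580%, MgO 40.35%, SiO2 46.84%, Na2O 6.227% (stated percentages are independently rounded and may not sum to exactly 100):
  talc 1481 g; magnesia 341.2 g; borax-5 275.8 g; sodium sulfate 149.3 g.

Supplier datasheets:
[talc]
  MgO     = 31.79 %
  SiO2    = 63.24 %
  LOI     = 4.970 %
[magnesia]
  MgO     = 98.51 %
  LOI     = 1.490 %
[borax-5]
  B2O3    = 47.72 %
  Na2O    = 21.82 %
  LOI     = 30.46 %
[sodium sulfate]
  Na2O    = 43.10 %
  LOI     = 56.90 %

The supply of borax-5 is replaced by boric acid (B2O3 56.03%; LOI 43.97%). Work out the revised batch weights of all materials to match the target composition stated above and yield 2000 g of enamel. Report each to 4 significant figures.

Revised batch per 2000 g enamel:
  talc: 1481 g
  magnesia: 341.2 g
  boric acid: 234.9 g
  sodium sulfate: 289.0 g
Total batch = 2346 g; LOI loss = 346.4 g

The whole derivation maintains full precision from first step to last; mid-chain values are shown rounded to 4 significant digits alongside each step — each reported number carries a single rounding — all derived quantities, including four oxide percentages, yield, LOI, the totals, net glass mass, are recomputed using the weight values at 2000 g of glass at full float precision, exactly as printed in problem or answer.
Oxide-by-oxide targets in 2000 g enamel:
  B2O3: 6.580% × 2000 = 131.6 g
  MgO: 40.35% × 2000 = 807.0 g
  SiO2: 46.84% × 2000 = 936.8 g
  Na2O: 6.227% × 2000 = 124.5 g
Checking each oxide sum with the batch weights as given, against the basis in use (sum by sum, the targets are met given rounding of the digits):
  B2O3: 234.9·0.5603 = 131.6 g (target 131.6 g)
  MgO: 1481·0.3179 + 341.2·0.9851 = 806.9 g (target 807.0 g)
  SiO2: 1481·0.6324 = 936.6 g (target 936.8 g)
  Na2O: 289.0·0.4310 = 124.6 g (target 124.5 g)
Glass-mass sanity pass: batch total minus LOI = 2000 g (summing oxide targets gives 2000 g; versus the stated basis of 2000 g — rounding explains the deltas).
Adding the batch up: Σ batch = 2346 g; ignition loss, Σ(batch × LOI) = 346.4 g; glass ÷ batch gives a yield of 85.23%.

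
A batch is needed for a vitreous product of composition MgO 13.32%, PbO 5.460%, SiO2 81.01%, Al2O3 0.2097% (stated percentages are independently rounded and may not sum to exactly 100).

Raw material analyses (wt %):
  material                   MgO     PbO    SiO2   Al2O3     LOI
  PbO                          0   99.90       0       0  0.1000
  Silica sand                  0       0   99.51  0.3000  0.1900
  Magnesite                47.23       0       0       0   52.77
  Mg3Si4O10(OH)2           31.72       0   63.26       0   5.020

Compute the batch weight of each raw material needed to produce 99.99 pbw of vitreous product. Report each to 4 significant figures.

Batch per 99.99 pbw vitreous product:
  PbO: 5.465 pbw
  Silica sand: 69.89 pbw
  Magnesite: 16.04 pbw
  Mg3Si4O10(OH)2: 18.10 pbw
Total batch = 109.5 pbw; LOI loss = 9.511 pbw; yield = 91.31%

All arithmetic maintains exact precision through the solve — mid-chain values are shown rounded to four significant digits within the worked lines; exactly one rounding lands on every reported figure. Derived quantities (the yield, glass mass, four oxide percentages, totals, LOI) are carried using the weight values at 99.99 pbw of glass in exact precision as given in the problem or answer text.
Per-oxide target masses for 99.99 pbw vitreous product:
  MgO: 13.32% × 99.99 = 13.32 pbw
  PbO: 5.460% × 99.99 = 5.459 pbw
  SiO2: 81.01% × 99.99 = 81.00 pbw
  Al2O3: 0.2097% × 99.99 = 0.2097 pbw
Per-oxide balance check from the weights as reported, against the basis in use (sum by sum, the targets are met given rounding of the digits):
  MgO: 16.04·0.4723 + 18.10·0.3172 = 13.32 pbw (target 13.32 pbw)
  PbO: 5.465·0.9990 = 5.460 pbw (target 5.459 pbw)
  SiO2: 69.89·0.9951 + 18.10·0.6326 = 81.00 pbw (target 81.00 pbw)
  Al2O3: 69.89·0.003000 = 0.2097 pbw (target 0.2097 pbw)
Auditing the glass mass value: the batch minus its LOI: 99.98 pbw (targets for the oxides total 99.99 pbw; stated basis 99.99 pbw — gaps are rounding artifacts).
Batch total: Σ batch = 109.5 pbw; the LOI term Σ batch·LOI equals 9.511 pbw; yield, glass over the total, = 91.31%.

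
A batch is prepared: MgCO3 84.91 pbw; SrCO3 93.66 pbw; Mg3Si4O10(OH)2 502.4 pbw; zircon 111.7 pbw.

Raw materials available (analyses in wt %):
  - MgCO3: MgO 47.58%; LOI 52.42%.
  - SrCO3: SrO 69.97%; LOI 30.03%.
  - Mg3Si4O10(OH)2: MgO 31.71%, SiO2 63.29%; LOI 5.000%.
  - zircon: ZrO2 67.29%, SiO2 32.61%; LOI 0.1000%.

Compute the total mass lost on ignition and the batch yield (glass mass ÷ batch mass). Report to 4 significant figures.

LOI loss = 97.87 pbw; glass = 694.8 pbw; yield = 87.65%

In-progress results appear, rounded to four significant figures, on the page. Every computation holds exact precision through every step. Each reported figure carries a single rounding. All derived quantities (glass mass, totals, four oxide percentages, LOI, the yield) are carried from the batch weights for 694.8 pbw of glass in exact precision, exactly as printed in the question or the answer.
Loss on ignition, line by line:
  MgCO3: 84.91 × 0.5242 = 44.51 pbw
  SrCO3: 93.66 × 0.3003 = 28.13 pbw
  Mg3Si4O10(OH)2: 502.4 × 0.05000 = 25.12 pbw
  zircon: 111.7 × 0.001000 = 0.1117 pbw
Total LOI = 97.87 pbw
Glass = batch − LOI = 792.7 − 97.87 = 694.8 pbw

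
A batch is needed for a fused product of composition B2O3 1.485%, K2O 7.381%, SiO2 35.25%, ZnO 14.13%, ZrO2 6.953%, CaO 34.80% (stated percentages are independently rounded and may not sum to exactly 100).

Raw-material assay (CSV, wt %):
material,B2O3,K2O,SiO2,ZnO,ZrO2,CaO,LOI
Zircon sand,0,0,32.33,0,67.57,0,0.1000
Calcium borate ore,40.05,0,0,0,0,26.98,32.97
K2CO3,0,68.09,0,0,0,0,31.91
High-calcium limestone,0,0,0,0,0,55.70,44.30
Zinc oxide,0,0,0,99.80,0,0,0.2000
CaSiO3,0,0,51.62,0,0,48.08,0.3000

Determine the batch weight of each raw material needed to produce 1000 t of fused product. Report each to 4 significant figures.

Batch per 1000 t fused product:
  Zircon sand: 102.9 t
  Calcium borate ore: 37.08 t
  K2CO3: 108.4 t
  High-calcium limestone: 72.99 t
  Zinc oxide: 141.6 t
  CaSiO3: 618.4 t
Total batch = 1081 t; LOI loss = 81.39 t; yield = 92.47%

All arithmetic maintains full precision throughout. Values along the way are printed (rounded to 4 significant figures) in the printout. A single rounding completes every reported value; all derived quantities, including six oxide percentages, the yield, ignition loss, totals, net glass mass, are carried starting from the weights at 1000 t of glass in full precision as given in problem or answer.
Per-oxide target masses for 1000 t fused product:
  B2O3: 1.485% × 1000 = 14.85 t
  K2O: 7.381% × 1000 = 73.81 t
  SiO2: 35.25% × 1000 = 352.5 t
  ZnO: 14.13% × 1000 = 141.3 t
  ZrO2: 6.953% × 1000 = 69.53 t
  CaO: 34.80% × 1000 = 348.0 t
Mass-balance tally per oxide working from each reported weight, under the basis named above (each sum matches its target mass given rounding of the digits):
  B2O3: 37.08·0.4005 = 14.85 t (target 14.85 t)
  K2O: 108.4·0.6809 = 73.81 t (target 73.81 t)
  SiO2: 102.9·0.3233 + 618.4·0.5162 = 352.5 t (target 352.5 t)
  ZnO: 141.6·0.9980 = 141.3 t (target 141.3 t)
  ZrO2: 102.9·0.6757 = 69.53 t (target 69.53 t)
  CaO: 37.08·0.2698 + 72.99·0.5570 + 618.4·0.4808 = 348.0 t (target 348.0 t)
Glass-mass closure: Σ batch − LOI loss = 1000 t (summing oxide targets gives 1000 t; with the basis standing at 1000 t — rounding explains the deltas).
Whole-batch sum: Σ batch = 1081 t; the LOI term Σ batch·LOI equals 81.39 t; glass ÷ batch gives a yield of 92.47%.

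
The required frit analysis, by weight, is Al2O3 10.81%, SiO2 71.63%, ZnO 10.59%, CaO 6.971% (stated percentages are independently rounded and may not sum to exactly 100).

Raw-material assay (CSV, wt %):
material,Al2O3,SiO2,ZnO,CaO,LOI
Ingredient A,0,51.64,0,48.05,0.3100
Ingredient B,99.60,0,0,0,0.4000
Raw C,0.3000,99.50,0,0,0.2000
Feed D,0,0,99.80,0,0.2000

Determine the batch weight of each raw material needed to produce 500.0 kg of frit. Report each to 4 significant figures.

Batch per 500.0 kg frit:
  Ingredient A: 72.54 kg
  Ingredient B: 53.30 kg
  Raw C: 322.3 kg
  Feed D: 53.06 kg
Total batch = 501.2 kg; LOI loss = 1.189 kg; yield = 99.76%

Every computation holds exact precision all the way through — the intermediate values are displayed rounded to four significant digits as written. Exactly one rounding goes into every reported number. The derived quantities are recomputed at exact precision (the yield, totals, LOI, four oxide percentages, glass mass) from the weighed amounts for 500.0 kg of glass, exactly as printed in the problem or the answer.
Oxide-by-oxide targets in 500.0 kg frit:
  Al2O3: 10.81% × 500.0 = 54.05 kg
  SiO2: 71.63% × 500.0 = 358.2 kg
  ZnO: 10.59% × 500.0 = 52.95 kg
  CaO: 6.971% × 500.0 = 34.85 kg
Balance tally, oxide-wise, working from each reported weight, per the basis as stated (each sum matches its target mass modulo rounding of the values):
  Al2O3: 53.30·0.9960 + 322.3·0.003000 = 54.05 kg (target 54.05 kg)
  SiO2: 72.54·0.5164 + 322.3·0.9950 = 358.1 kg (target 358.2 kg)
  ZnO: 53.06·0.9980 = 52.95 kg (target 52.95 kg)
  CaO: 72.54·0.4805 = 34.86 kg (target 34.85 kg)
Auditing the glass mass value: batch Σ − ignition loss = 500.0 kg (the targets, summed, come to 500.0 kg; against the stated basis, 500.0 kg — rounding explains the deltas).
Total batch = Σ batch = 501.2 kg; loss to ignition Σ batch·LOI = 1.189 kg; glass ÷ batch gives a yield of 99.76%.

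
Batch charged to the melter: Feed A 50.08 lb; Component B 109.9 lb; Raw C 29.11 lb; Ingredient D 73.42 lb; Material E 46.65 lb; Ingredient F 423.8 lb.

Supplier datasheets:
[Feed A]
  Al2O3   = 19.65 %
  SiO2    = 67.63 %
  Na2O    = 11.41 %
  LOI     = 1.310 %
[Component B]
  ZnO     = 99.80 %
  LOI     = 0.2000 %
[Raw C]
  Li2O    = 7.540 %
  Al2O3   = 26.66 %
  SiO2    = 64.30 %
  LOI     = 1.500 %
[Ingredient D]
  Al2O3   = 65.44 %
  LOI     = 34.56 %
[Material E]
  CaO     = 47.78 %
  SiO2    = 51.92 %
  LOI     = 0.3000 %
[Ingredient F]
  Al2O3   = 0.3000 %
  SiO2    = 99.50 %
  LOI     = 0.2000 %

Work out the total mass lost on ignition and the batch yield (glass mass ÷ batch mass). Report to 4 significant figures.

LOI loss = 27.67 lb; glass = 705.3 lb; yield = 96.22%

The whole derivation carries full float precision in all steps — values along the way appear with 4-significant-figure rounding alongside each step — each reported number takes exactly one rounding. All derived quantities, including glass mass, the six compositions, totals, LOI, yield, are rebuilt from the weighed amounts per 705.3 lb of glass in exact precision exactly as printed in problem or answer.
Material-by-material LOI:
  Feed A: 50.08 × 0.01310 = 0.6560 lb
  Component B: 109.9 × 0.002000 = 0.2198 lb
  Raw C: 29.11 × 0.01500 = 0.4366 lb
  Ingredient D: 73.42 × 0.3456 = 25.37 lb
  Material E: 46.65 × 0.003000 = 0.1399 lb
  Ingredient F: 423.8 × 0.002000 = 0.8476 lb
Total LOI = 27.67 lb
Glass = batch − LOI = 733.0 − 27.67 = 705.3 lb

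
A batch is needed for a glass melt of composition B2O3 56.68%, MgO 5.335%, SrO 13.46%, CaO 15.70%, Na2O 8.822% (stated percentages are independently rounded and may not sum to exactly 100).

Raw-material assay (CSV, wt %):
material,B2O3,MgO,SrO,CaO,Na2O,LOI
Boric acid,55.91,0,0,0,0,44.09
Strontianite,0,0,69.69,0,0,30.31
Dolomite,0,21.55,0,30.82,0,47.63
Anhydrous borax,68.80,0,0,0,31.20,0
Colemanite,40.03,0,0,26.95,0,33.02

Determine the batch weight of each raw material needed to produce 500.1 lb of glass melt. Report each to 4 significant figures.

Batch per 500.1 lb glass melt:
  Boric acid: 225.8 lb
  Strontianite: 96.59 lb
  Dolomite: 123.8 lb
  Anhydrous borax: 141.4 lb
  Colemanite: 149.8 lb
Total batch = 737.4 lb; LOI loss = 237.3 lb; yield = 67.82%

All arithmetic keeps exact precision throughout; working values appear rounded to four significant digits between the steps; exactly one rounding is applied to each reported result; the derived quantities are carried in full precision (LOI, net glass mass, the totals, the five compositions, yield) from the weighed amounts at 500.1 lb of glass as quoted within question or answer.
Target masses of each oxide per 500.1 lb glass melt:
  B2O3: 56.68% × 500.1 = 283.5 lb
  MgO: 5.335% × 500.1 = 26.68 lb
  SrO: 13.46% × 500.1 = 67.31 lb
  CaO: 15.70% × 500.1 = 78.52 lb
  Na2O: 8.822% × 500.1 = 44.12 lb
Oxide-by-oxide audit given the weights on record, for the quoted basis mass (every target is met by its sum once rounding is allowed for):
  B2O3: 225.8·0.5591 + 141.4·0.6880 + 149.8·0.4003 = 283.5 lb (target 283.5 lb)
  MgO: 123.8·0.2155 = 26.68 lb (target 26.68 lb)
  SrO: 96.59·0.6969 = 67.31 lb (target 67.31 lb)
  CaO: 123.8·0.3082 + 149.8·0.2695 = 78.53 lb (target 78.52 lb)
  Na2O: 141.4·0.3120 = 44.12 lb (target 44.12 lb)
Auditing the glass mass value: batch total minus LOI = 500.1 lb (the Σ of target masses is 500.1 lb; the stated basis being 500.1 lb — differing by rounding only).
Batch grand total — Σ batch = 737.4 lb; LOI loss = Σ batch·LOI = 237.3 lb; as yield: glass ÷ batch → 67.82%.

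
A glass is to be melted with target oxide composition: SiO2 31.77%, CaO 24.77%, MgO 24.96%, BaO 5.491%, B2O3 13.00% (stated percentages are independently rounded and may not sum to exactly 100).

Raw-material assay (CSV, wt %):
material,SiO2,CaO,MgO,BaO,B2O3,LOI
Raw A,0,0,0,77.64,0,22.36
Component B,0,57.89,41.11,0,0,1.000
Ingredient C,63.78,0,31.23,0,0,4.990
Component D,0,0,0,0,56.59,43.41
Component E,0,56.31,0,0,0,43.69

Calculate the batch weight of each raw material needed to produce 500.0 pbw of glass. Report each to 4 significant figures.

Batch per 500.0 pbw glass:
  Raw A: 35.36 pbw
  Component B: 114.4 pbw
  Ingredient C: 249.1 pbw
  Component D: 114.9 pbw
  Component E: 102.4 pbw
Total batch = 616.2 pbw; LOI loss = 116.1 pbw; yield = 81.16%

In-progress results are shown (rounded to 4 significant figures) on the page — each numeric step holds exact precision at each step. Every reported result sees exactly one rounding — derived quantities, including yield, the five compositions, the totals, LOI, glass mass, are rebuilt using the weight values on 500.0 pbw of glass at full precision, exactly as printed in the problem or the answer.
Oxide mass targets, per 500.0 pbw glass:
  SiO2: 31.77% × 500.0 = 158.8 pbw
  CaO: 24.77% × 500.0 = 123.8 pbw
  MgO: 24.96% × 500.0 = 124.8 pbw
  BaO: 5.491% × 500.0 = 27.46 pbw
  B2O3: 13.00% × 500.0 = 65.00 pbw
Sums-versus-targets review working from each reported weight, under the basis named above (sums match the target masses modulo rounding of the values):
  SiO2: 249.1·0.6378 = 158.9 pbw (target 158.8 pbw)
  CaO: 114.4·0.5789 + 102.4·0.5631 = 123.9 pbw (target 123.8 pbw)
  MgO: 114.4·0.4111 + 249.1·0.3123 = 124.8 pbw (target 124.8 pbw)
  BaO: 35.36·0.7764 = 27.45 pbw (target 27.46 pbw)
  B2O3: 114.9·0.5659 = 65.02 pbw (target 65.00 pbw)
Consistency of the glass mass: net batch after ignition = 500.1 pbw (the targets, summed, come to 500.0 pbw; against the stated basis, 500.0 pbw — gaps are rounding artifacts).
Batch grand total — Σ batch = 616.2 pbw; loss to ignition Σ batch·LOI = 116.1 pbw; as yield: glass ÷ batch → 81.16%.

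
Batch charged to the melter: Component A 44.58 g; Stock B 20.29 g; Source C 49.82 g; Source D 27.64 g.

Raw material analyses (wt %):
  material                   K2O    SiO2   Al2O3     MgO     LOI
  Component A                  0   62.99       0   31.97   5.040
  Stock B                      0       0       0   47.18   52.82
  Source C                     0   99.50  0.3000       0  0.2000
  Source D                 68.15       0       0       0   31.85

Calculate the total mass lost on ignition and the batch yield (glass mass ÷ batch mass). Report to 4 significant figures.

LOI loss = 21.87 g; glass = 120.5 g; yield = 84.64%

Each numeric step keeps exact precision end to end; rounding to 4 significant figures extends to each mid-chain value as shown; each reported number is rounded exactly once. Derived quantities (the totals, the yield, glass mass, LOI, the four compositions) are re-derived at exact precision starting from the weights for 120.5 g of glass, exactly as shown in problem or answer.
Loss on ignition, line by line:
  Component A: 44.58 × 0.05040 = 2.247 g
  Stock B: 20.29 × 0.5282 = 10.72 g
  Source C: 49.82 × 0.002000 = 0.09964 g
  Source D: 27.64 × 0.3185 = 8.803 g
Total LOI = 21.87 g
Glass = batch − LOI = 142.3 − 21.87 = 120.5 g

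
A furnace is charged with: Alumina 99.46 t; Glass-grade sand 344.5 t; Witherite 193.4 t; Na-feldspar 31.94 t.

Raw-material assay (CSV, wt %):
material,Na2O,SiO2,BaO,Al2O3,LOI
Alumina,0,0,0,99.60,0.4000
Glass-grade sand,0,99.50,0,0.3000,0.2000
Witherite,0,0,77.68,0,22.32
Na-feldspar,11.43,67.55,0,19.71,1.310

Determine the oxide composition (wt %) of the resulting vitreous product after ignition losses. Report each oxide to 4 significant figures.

Every computation holds full precision end to end. The intermediate values appear rounded to 4 significant figures when written out; every reported figure takes a single rounding. All derived quantities, including net glass mass, ignition loss, totals, the four compositions, yield, are rebuilt starting from the weights on 624.6 t of glass in exact precision, as they appear in the problem or answer text.
Oxide-by-oxide delivered mass:
  Na2O: 31.94·0.1143 = 3.651 t
  SiO2: 344.5·0.9950 + 31.94·0.6755 = 364.4 t
  BaO: 193.4·0.7768 = 150.2 t
  Al2O3: 99.46·0.9960 + 344.5·0.003000 + 31.94·0.1971 = 106.4 t
LOI: 99.46·0.004000 + 344.5·0.002000 + 193.4·0.2232 + 31.94·0.01310 = 44.67 t
Resulting glass, batch − LOI: 669.3 − 44.67 = 624.6 t (= the summed oxide contributions)
wt % = oxide mass / glass mass × 100

Glass mass = 624.6 t (batch 669.3 − LOI 44.67).
Composition: Na2O 0.5845%, SiO2 58.33%, BaO 24.05%, Al2O3 17.03%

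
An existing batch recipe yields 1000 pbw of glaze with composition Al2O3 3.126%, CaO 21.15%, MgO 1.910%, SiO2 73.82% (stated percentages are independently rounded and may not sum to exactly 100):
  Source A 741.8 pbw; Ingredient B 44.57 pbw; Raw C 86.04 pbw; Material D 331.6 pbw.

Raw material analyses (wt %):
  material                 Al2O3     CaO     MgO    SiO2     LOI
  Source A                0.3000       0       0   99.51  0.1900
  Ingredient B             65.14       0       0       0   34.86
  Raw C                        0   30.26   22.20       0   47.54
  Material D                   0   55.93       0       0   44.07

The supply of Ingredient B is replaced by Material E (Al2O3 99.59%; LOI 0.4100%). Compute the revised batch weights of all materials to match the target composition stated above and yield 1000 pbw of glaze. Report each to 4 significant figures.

The intermediate values are printed with 4-significant-digit rounding on the page. Each numeric step maintains exact precision in all steps; each reported result undergoes a single rounding. The derived quantities (the totals, ignition loss, the yield, four oxide percentages, net glass mass) are computed starting from the weights on 1000 pbw of glass at exact precision exactly as printed in the question or the answer.
Oxide-by-oxide targets in 1000 pbw glaze:
  Al2O3: 3.126% × 1000 = 31.26 pbw
  CaO: 21.15% × 1000 = 211.5 pbw
  MgO: 1.910% × 1000 = 19.10 pbw
  SiO2: 73.82% × 1000 = 738.2 pbw
Per-oxide balance check on the weights just shown, per the basis as stated (oxide sums agree with the targets given rounding of the digits):
  Al2O3: 741.8·0.003000 + 29.15·0.9959 = 31.26 pbw (target 31.26 pbw)
  CaO: 86.04·0.3026 + 331.6·0.5593 = 211.5 pbw (target 211.5 pbw)
  MgO: 86.04·0.2220 = 19.10 pbw (target 19.10 pbw)
  SiO2: 741.8·0.9951 = 738.2 pbw (target 738.2 pbw)
Glass mass check: batch total minus LOI = 1000 pbw (the targets, summed, come to 1000 pbw; against the stated basis, 1000 pbw — a pure rounding effect).
Total batch = Σ batch = 1189 pbw; the LOI term Σ batch·LOI equals 188.6 pbw; yield = glass ÷ total batch = 84.14%.

Revised batch per 1000 pbw glaze:
  Source A: 741.8 pbw
  Material E: 29.15 pbw
  Raw C: 86.04 pbw
  Material D: 331.6 pbw
Total batch = 1189 pbw; LOI loss = 188.6 pbw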